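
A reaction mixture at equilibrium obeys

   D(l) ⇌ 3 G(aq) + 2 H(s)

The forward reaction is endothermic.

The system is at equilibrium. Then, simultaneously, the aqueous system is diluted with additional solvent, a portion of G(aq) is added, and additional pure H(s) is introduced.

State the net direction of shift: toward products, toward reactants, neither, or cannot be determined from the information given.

Dilution lowers every aqueous concentration by the same factor. Δn_aq = 3 − 0 = +3, so the system shifts toward the side with more dissolved moles — to the right.
Adding G (aq), a product, drives the reaction to the left.
H is a pure solid; its activity is 1 regardless of amount, so Q is unaffected — no shift from this change.
The individual effects push in opposite directions; without quantitative information the net direction cannot be determined.

cannot be determined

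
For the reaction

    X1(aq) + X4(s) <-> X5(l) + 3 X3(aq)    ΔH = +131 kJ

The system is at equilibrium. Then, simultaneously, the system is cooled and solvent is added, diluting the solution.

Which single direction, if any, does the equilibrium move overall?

cannot be determined

The forward reaction is endothermic. Lowering T favours the exothermic direction — shift to the left.
Dilution lowers every aqueous concentration by the same factor. Δn_aq = 3 − 1 = +2, so the system shifts toward the side with more dissolved moles — to the right.
The individual effects push in opposite directions; without quantitative information the net direction cannot be determined.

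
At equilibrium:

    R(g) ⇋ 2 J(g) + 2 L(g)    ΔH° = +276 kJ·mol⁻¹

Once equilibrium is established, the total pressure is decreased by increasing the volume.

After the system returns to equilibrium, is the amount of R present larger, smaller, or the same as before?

decreases

Gas moles: reactants 1, products 4 (Δn_gas = +3). Expansion shifts the system toward the side with more moles of gas — to the right.
The net shift is to the right. R is a reactant, so its amount decreases.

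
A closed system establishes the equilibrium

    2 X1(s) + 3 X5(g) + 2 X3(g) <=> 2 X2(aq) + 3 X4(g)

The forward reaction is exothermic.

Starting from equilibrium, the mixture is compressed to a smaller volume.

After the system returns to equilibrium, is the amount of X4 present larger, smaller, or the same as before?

increases

Gas moles: reactants 5, products 3 (Δn_gas = -2). Compression shifts the system toward the side with fewer moles of gas — to the right.
The net shift is to the right. X4 is a product, so its amount increases.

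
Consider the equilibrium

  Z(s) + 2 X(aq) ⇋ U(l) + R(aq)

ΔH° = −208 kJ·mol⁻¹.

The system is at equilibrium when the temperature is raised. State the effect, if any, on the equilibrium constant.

decreases

K depends on temperature via the van 't Hoff relation. The forward reaction is exothermic, so raising T decreases K.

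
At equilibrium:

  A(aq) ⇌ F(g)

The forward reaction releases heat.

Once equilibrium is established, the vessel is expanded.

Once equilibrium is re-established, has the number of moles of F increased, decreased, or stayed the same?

Gas moles: reactants 0, products 1 (Δn_gas = +1). Expansion shifts the system toward the side with more moles of gas — to the right.
The net shift is to the right. F is a product, so its amount increases.

increases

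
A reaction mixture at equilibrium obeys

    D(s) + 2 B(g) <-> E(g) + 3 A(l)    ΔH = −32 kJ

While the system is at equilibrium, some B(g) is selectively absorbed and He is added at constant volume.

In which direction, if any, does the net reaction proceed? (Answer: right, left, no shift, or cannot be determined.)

left

Removing B (g), a reactant, drives the reaction to the left.
At constant volume, adding an inert gas leaves every reacting species' partial pressure unchanged, so Q is unchanged — no shift from this change.
Only the nonzero effect(s) matter; the net shift is to the left.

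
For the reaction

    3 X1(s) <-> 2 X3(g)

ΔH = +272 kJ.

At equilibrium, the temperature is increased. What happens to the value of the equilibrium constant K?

increases

K depends on temperature via the van 't Hoff relation. The forward reaction is endothermic, so raising T increases K.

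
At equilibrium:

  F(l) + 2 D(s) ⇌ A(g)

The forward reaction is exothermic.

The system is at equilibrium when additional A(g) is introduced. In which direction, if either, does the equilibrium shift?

left

Adding A (g), a product, drives the reaction to the left.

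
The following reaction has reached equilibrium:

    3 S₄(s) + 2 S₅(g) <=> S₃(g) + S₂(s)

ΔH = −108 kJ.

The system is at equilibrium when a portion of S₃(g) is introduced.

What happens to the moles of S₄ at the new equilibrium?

Adding S₃ (g), a product, drives the reaction to the left.
The net shift is to the left. S₄ is a reactant, so its amount increases.

increases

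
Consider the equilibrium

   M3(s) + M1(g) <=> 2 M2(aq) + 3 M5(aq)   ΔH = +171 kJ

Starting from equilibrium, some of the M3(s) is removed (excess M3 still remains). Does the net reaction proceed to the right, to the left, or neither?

no shift

M3 is a pure solid; its activity is 1 regardless of amount, so Q is unaffected — no shift from this change.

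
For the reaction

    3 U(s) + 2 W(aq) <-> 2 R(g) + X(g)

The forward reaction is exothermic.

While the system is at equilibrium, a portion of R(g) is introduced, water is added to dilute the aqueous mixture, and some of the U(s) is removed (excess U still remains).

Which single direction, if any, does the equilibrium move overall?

Adding R (g), a product, drives the reaction to the left.
Dilution lowers every aqueous concentration by the same factor. Δn_aq = 0 − 2 = -2, so the system shifts toward the side with more dissolved moles — to the left.
U is a pure solid; its activity is 1 regardless of amount, so Q is unaffected — no shift from this change.
Only the nonzero effect(s) matter; the net shift is to the left.

left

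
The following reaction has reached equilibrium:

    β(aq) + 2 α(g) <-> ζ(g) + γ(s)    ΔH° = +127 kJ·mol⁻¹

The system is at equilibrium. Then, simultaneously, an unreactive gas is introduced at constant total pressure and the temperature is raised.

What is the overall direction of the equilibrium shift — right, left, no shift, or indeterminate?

Adding inert gas at constant total pressure expands the volume and lowers every reacting partial pressure. With Δn_gas = 1 − 2 = -1, Q moves away from K toward the side with fewer gas moles, so the system shifts toward the side with more gas moles — to the left.
The forward reaction is endothermic. Raising T favours the endothermic direction — shift to the right.
The individual effects push in opposite directions; without quantitative information the net direction cannot be determined.

cannot be determined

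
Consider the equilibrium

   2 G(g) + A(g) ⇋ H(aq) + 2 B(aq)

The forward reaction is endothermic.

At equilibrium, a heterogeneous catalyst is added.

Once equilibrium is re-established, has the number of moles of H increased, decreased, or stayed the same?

A catalyst speeds both forward and reverse rates equally; it changes neither Q nor K — no shift from this change.
No net shift occurs, so the amount of H is unchanged.

unchanged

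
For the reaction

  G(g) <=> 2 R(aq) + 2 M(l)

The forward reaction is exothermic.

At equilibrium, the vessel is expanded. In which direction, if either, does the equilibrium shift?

left

Gas moles: reactants 1, products 0 (Δn_gas = -1). Expansion shifts the system toward the side with more moles of gas — to the left.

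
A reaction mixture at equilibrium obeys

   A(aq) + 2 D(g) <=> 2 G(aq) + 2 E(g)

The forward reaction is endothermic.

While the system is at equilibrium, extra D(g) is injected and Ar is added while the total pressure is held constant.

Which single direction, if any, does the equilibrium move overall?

Adding D (g), a reactant, drives the reaction to the right.
Adding inert gas at constant total pressure expands the volume, scaling every reacting partial pressure by the same factor. Δn_gas = 2 − 2 = 0, so Q is unchanged — no shift.
Only the nonzero effect(s) matter; the net shift is to the right.

right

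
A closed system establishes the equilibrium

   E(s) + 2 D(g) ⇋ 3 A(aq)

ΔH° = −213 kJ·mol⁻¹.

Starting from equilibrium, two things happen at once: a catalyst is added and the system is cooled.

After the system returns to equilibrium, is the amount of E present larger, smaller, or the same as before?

decreases

A catalyst speeds both forward and reverse rates equally; it changes neither Q nor K — no shift from this change.
The forward reaction is exothermic. Lowering T favours the exothermic direction — shift to the right.
The net shift is to the right. E is a reactant, so its amount decreases.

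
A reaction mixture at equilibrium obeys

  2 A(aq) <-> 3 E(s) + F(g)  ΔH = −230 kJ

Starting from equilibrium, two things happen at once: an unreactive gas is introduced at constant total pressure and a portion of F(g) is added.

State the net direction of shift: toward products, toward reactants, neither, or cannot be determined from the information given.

cannot be determined

Adding inert gas at constant total pressure expands the volume and lowers every reacting partial pressure. With Δn_gas = 1 − 0 = +1, Q moves away from K toward the side with fewer gas moles, so the system shifts toward the side with more gas moles — to the right.
Adding F (g), a product, drives the reaction to the left.
The individual effects push in opposite directions; without quantitative information the net direction cannot be determined.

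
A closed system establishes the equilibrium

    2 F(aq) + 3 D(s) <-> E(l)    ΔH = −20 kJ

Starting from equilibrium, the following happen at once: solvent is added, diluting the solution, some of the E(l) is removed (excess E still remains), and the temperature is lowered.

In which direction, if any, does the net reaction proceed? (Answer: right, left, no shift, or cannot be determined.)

Dilution lowers every aqueous concentration by the same factor. Δn_aq = 0 − 2 = -2, so the system shifts toward the side with more dissolved moles — to the left.
E is a pure liquid; its activity is 1 regardless of amount, so Q is unaffected — no shift from this change.
The forward reaction is exothermic. Lowering T favours the exothermic direction — shift to the right.
The individual effects push in opposite directions; without quantitative information the net direction cannot be determined.

cannot be determined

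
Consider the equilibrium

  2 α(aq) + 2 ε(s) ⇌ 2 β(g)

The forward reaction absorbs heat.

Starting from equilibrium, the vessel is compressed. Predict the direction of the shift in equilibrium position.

left

Gas moles: reactants 0, products 2 (Δn_gas = +2). Compression shifts the system toward the side with fewer moles of gas — to the left.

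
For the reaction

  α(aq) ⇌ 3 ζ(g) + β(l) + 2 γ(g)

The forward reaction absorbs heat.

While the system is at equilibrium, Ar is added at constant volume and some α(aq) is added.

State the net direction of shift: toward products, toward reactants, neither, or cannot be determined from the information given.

At constant volume, adding an inert gas leaves every reacting species' partial pressure unchanged, so Q is unchanged — no shift from this change.
Adding α (aq), a reactant, drives the reaction to the right.
Only the nonzero effect(s) matter; the net shift is to the right.

right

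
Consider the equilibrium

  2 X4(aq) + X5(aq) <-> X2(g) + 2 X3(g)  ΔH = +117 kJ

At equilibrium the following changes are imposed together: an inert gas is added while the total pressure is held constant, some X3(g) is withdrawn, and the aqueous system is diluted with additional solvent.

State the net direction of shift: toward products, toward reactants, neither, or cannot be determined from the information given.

cannot be determined

Adding inert gas at constant total pressure expands the volume and lowers every reacting partial pressure. With Δn_gas = 3 − 0 = +3, Q moves away from K toward the side with fewer gas moles, so the system shifts toward the side with more gas moles — to the right.
Removing X3 (g), a product, drives the reaction to the right.
Dilution lowers every aqueous concentration by the same factor. Δn_aq = 0 − 3 = -3, so the system shifts toward the side with more dissolved moles — to the left.
The individual effects push in opposite directions; without quantitative information the net direction cannot be determined.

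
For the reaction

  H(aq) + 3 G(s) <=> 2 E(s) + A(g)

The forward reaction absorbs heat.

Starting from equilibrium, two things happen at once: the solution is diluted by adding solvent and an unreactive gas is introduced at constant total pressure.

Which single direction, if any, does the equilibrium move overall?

cannot be determined

Dilution lowers every aqueous concentration by the same factor. Δn_aq = 0 − 1 = -1, so the system shifts toward the side with more dissolved moles — to the left.
Adding inert gas at constant total pressure expands the volume and lowers every reacting partial pressure. With Δn_gas = 1 − 0 = +1, Q moves away from K toward the side with fewer gas moles, so the system shifts toward the side with more gas moles — to the right.
The individual effects push in opposite directions; without quantitative information the net direction cannot be determined.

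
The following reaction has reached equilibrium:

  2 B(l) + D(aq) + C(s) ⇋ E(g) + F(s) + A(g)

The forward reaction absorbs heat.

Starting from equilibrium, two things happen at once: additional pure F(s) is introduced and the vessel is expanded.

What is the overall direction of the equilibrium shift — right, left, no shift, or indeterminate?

right

F is a pure solid; its activity is 1 regardless of amount, so Q is unaffected — no shift from this change.
Gas moles: reactants 0, products 2 (Δn_gas = +2). Expansion shifts the system toward the side with more moles of gas — to the right.
Only the nonzero effect(s) matter; the net shift is to the right.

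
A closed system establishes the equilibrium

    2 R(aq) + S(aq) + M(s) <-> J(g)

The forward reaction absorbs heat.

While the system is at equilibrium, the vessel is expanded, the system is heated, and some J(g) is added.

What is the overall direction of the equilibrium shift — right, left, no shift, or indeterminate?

Gas moles: reactants 0, products 1 (Δn_gas = +1). Expansion shifts the system toward the side with more moles of gas — to the right.
The forward reaction is endothermic. Raising T favours the endothermic direction — shift to the right.
Adding J (g), a product, drives the reaction to the left.
The individual effects push in opposite directions; without quantitative information the net direction cannot be determined.

cannot be determined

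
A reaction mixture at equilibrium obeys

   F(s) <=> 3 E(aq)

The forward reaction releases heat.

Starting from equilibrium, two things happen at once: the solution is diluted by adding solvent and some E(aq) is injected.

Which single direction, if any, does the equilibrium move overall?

Dilution lowers every aqueous concentration by the same factor. Δn_aq = 3 − 0 = +3, so the system shifts toward the side with more dissolved moles — to the right.
Adding E (aq), a product, drives the reaction to the left.
The individual effects push in opposite directions; without quantitative information the net direction cannot be determined.

cannot be determined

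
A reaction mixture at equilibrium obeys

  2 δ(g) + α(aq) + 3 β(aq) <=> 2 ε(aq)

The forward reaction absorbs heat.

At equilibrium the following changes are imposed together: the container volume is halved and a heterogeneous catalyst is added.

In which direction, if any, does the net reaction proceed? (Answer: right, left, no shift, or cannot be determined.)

right

Gas moles: reactants 2, products 0 (Δn_gas = -2). Compression shifts the system toward the side with fewer moles of gas — to the right.
A catalyst speeds both forward and reverse rates equally; it changes neither Q nor K — no shift from this change.
Only the nonzero effect(s) matter; the net shift is to the right.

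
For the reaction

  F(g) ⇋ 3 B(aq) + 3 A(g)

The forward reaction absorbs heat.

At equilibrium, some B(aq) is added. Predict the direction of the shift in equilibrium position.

left

Adding B (aq), a product, drives the reaction to the left.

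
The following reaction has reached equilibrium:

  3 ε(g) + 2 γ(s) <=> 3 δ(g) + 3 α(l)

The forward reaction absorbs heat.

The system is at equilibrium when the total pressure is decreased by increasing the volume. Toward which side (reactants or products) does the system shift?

Gas moles: reactants 3, products 3. Δn_gas = 0, so a volume change leaves Q equal to K — no shift from this change.

no shift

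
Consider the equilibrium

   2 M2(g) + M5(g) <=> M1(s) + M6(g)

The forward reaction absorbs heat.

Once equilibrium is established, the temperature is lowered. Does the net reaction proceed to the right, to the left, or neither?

left

The forward reaction is endothermic. Lowering T favours the exothermic direction — shift to the left.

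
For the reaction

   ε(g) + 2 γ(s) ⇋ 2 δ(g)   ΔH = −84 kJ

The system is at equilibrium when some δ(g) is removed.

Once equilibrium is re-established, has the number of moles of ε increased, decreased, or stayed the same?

decreases

Removing δ (g), a product, drives the reaction to the right.
The net shift is to the right. ε is a reactant, so its amount decreases.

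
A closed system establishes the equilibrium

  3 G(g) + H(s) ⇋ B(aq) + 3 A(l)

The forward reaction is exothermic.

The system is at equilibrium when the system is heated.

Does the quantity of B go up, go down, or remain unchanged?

decreases

The forward reaction is exothermic. Raising T favours the endothermic direction — shift to the left.
The net shift is to the left. B is a product, so its amount decreases.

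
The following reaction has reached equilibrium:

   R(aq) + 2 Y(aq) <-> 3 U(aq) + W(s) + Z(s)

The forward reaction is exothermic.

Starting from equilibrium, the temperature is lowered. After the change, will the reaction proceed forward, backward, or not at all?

The forward reaction is exothermic. Lowering T favours the exothermic direction — shift to the right.

right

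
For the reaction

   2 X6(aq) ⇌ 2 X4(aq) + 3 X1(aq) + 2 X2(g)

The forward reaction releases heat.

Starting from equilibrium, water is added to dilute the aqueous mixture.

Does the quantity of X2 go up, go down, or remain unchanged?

increases

Dilution lowers every aqueous concentration by the same factor. Δn_aq = 5 − 2 = +3, so the system shifts toward the side with more dissolved moles — to the right.
The net shift is to the right. X2 is a product, so its amount increases.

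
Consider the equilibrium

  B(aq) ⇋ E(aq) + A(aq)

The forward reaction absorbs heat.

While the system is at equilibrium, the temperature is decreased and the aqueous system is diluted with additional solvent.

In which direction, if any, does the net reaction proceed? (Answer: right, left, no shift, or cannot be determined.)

The forward reaction is endothermic. Lowering T favours the exothermic direction — shift to the left.
Dilution lowers every aqueous concentration by the same factor. Δn_aq = 2 − 1 = +1, so the system shifts toward the side with more dissolved moles — to the right.
The individual effects push in opposite directions; without quantitative information the net direction cannot be determined.

cannot be determined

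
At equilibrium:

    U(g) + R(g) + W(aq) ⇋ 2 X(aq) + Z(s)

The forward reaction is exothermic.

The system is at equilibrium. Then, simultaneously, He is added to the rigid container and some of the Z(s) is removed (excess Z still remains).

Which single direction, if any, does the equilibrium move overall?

At constant volume, adding an inert gas leaves every reacting species' partial pressure unchanged, so Q is unchanged — no shift from this change.
Z is a pure solid; its activity is 1 regardless of amount, so Q is unaffected — no shift from this change.
None of the changes alters Q relative to K, so there is no net shift.

no shift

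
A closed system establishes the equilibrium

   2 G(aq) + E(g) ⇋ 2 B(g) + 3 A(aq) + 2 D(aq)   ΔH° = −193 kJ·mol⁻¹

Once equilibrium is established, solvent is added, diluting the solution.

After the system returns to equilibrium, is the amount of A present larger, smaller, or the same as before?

increases

Dilution lowers every aqueous concentration by the same factor. Δn_aq = 5 − 2 = +3, so the system shifts toward the side with more dissolved moles — to the right.
The net shift is to the right. A is a product, so its amount increases.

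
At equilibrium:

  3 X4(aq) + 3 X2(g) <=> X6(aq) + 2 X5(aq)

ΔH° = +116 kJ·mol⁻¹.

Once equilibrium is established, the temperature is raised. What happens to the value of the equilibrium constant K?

K depends on temperature via the van 't Hoff relation. The forward reaction is endothermic, so raising T increases K.

increases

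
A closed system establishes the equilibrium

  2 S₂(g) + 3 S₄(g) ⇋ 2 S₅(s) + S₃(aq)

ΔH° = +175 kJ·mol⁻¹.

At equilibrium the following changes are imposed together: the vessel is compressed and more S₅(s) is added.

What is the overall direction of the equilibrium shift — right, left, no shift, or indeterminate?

right

Gas moles: reactants 5, products 0 (Δn_gas = -5). Compression shifts the system toward the side with fewer moles of gas — to the right.
S₅ is a pure solid; its activity is 1 regardless of amount, so Q is unaffected — no shift from this change.
Only the nonzero effect(s) matter; the net shift is to the right.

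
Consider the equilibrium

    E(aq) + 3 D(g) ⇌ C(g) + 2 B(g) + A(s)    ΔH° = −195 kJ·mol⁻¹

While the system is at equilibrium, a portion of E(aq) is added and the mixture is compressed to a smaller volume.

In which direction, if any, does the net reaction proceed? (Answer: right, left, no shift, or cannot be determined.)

Adding E (aq), a reactant, drives the reaction to the right.
Gas moles: reactants 3, products 3. Δn_gas = 0, so a volume change leaves Q equal to K — no shift from this change.
Only the nonzero effect(s) matter; the net shift is to the right.

right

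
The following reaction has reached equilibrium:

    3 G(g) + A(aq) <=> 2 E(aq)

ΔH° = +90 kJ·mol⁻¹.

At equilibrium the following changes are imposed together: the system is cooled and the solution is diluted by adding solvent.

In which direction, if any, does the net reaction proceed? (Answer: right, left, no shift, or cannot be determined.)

cannot be determined

The forward reaction is endothermic. Lowering T favours the exothermic direction — shift to the left.
Dilution lowers every aqueous concentration by the same factor. Δn_aq = 2 − 1 = +1, so the system shifts toward the side with more dissolved moles — to the right.
The individual effects push in opposite directions; without quantitative information the net direction cannot be determined.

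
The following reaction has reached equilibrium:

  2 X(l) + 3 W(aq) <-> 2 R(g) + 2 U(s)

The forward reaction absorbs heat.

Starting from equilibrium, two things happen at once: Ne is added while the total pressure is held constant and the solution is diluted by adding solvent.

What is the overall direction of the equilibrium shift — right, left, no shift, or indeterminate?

cannot be determined

Adding inert gas at constant total pressure expands the volume and lowers every reacting partial pressure. With Δn_gas = 2 − 0 = +2, Q moves away from K toward the side with fewer gas moles, so the system shifts toward the side with more gas moles — to the right.
Dilution lowers every aqueous concentration by the same factor. Δn_aq = 0 − 3 = -3, so the system shifts toward the side with more dissolved moles — to the left.
The individual effects push in opposite directions; without quantitative information the net direction cannot be determined.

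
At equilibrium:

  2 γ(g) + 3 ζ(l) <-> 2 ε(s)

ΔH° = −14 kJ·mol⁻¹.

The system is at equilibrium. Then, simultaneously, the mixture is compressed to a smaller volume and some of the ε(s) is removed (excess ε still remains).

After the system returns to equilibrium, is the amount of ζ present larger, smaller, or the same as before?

decreases

Gas moles: reactants 2, products 0 (Δn_gas = -2). Compression shifts the system toward the side with fewer moles of gas — to the right.
ε is a pure solid; its activity is 1 regardless of amount, so Q is unaffected — no shift from this change.
The net shift is to the right. ζ is a reactant, so its amount decreases.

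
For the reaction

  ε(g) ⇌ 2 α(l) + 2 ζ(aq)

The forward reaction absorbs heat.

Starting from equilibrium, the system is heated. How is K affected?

increases

K depends on temperature via the van 't Hoff relation. The forward reaction is endothermic, so raising T increases K.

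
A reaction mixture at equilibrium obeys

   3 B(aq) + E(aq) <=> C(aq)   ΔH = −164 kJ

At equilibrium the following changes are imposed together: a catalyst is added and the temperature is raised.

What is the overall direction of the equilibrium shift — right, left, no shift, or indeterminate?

left

A catalyst speeds both forward and reverse rates equally; it changes neither Q nor K — no shift from this change.
The forward reaction is exothermic. Raising T favours the endothermic direction — shift to the left.
Only the nonzero effect(s) matter; the net shift is to the left.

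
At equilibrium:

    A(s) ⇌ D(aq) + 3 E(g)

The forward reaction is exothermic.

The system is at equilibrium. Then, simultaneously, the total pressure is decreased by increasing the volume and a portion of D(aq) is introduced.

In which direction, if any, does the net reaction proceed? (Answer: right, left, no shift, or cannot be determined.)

cannot be determined

Gas moles: reactants 0, products 3 (Δn_gas = +3). Expansion shifts the system toward the side with more moles of gas — to the right.
Adding D (aq), a product, drives the reaction to the left.
The individual effects push in opposite directions; without quantitative information the net direction cannot be determined.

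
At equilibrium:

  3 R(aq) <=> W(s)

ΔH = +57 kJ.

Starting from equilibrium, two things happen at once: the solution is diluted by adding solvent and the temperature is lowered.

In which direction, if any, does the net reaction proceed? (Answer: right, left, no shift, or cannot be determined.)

left

Dilution lowers every aqueous concentration by the same factor. Δn_aq = 0 − 3 = -3, so the system shifts toward the side with more dissolved moles — to the left.
The forward reaction is endothermic. Lowering T favours the exothermic direction — shift to the left.
All effects act in the same direction — net shift to the left.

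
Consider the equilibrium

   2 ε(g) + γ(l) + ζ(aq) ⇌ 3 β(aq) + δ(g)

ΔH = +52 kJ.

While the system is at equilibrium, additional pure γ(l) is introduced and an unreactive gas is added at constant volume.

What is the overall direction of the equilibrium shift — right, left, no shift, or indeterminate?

no shift

γ is a pure liquid; its activity is 1 regardless of amount, so Q is unaffected — no shift from this change.
At constant volume, adding an inert gas leaves every reacting species' partial pressure unchanged, so Q is unchanged — no shift from this change.
None of the changes alters Q relative to K, so there is no net shift.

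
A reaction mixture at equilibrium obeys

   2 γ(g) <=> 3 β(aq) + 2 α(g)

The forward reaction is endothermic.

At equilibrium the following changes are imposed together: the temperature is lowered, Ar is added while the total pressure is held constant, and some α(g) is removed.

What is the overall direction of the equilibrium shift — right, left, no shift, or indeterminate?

cannot be determined

The forward reaction is endothermic. Lowering T favours the exothermic direction — shift to the left.
Adding inert gas at constant total pressure expands the volume, scaling every reacting partial pressure by the same factor. Δn_gas = 2 − 2 = 0, so Q is unchanged — no shift.
Removing α (g), a product, drives the reaction to the right.
The individual effects push in opposite directions; without quantitative information the net direction cannot be determined.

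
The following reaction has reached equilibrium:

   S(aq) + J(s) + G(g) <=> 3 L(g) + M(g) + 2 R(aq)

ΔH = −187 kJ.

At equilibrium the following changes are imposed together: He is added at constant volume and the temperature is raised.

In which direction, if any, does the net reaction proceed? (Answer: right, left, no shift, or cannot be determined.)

At constant volume, adding an inert gas leaves every reacting species' partial pressure unchanged, so Q is unchanged — no shift from this change.
The forward reaction is exothermic. Raising T favours the endothermic direction — shift to the left.
Only the nonzero effect(s) matter; the net shift is to the left.

left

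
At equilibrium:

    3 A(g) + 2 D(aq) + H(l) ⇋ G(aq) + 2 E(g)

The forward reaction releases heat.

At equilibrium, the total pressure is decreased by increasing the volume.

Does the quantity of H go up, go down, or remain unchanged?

Gas moles: reactants 3, products 2 (Δn_gas = -1). Expansion shifts the system toward the side with more moles of gas — to the left.
The net shift is to the left. H is a reactant, so its amount increases.

increases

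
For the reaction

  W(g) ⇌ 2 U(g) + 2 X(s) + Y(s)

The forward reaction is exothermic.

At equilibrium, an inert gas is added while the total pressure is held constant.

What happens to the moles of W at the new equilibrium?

Adding inert gas at constant total pressure expands the volume and lowers every reacting partial pressure. With Δn_gas = 2 − 1 = +1, Q moves away from K toward the side with fewer gas moles, so the system shifts toward the side with more gas moles — to the right.
The net shift is to the right. W is a reactant, so its amount decreases.

decreases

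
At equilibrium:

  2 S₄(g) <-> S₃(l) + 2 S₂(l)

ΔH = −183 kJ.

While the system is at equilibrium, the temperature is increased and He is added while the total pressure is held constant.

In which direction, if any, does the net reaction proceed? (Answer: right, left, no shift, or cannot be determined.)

left

The forward reaction is exothermic. Raising T favours the endothermic direction — shift to the left.
Adding inert gas at constant total pressure expands the volume and lowers every reacting partial pressure. With Δn_gas = 0 − 2 = -2, Q moves away from K toward the side with fewer gas moles, so the system shifts toward the side with more gas moles — to the left.
All effects act in the same direction — net shift to the left.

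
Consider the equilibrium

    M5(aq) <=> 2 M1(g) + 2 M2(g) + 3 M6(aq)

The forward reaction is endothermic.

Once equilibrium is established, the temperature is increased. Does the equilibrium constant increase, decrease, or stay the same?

K depends on temperature via the van 't Hoff relation. The forward reaction is endothermic, so raising T increases K.

increases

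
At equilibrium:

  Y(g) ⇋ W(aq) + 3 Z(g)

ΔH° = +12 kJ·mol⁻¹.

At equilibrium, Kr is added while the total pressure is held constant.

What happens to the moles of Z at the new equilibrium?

increases

Adding inert gas at constant total pressure expands the volume and lowers every reacting partial pressure. With Δn_gas = 3 − 1 = +2, Q moves away from K toward the side with fewer gas moles, so the system shifts toward the side with more gas moles — to the right.
The net shift is to the right. Z is a product, so its amount increases.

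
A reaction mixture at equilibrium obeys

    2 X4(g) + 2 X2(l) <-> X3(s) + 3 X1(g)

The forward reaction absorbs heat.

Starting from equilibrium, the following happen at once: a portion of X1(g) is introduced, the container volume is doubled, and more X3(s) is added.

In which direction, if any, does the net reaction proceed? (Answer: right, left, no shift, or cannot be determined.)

Adding X1 (g), a product, drives the reaction to the left.
Gas moles: reactants 2, products 3 (Δn_gas = +1). Expansion shifts the system toward the side with more moles of gas — to the right.
X3 is a pure solid; its activity is 1 regardless of amount, so Q is unaffected — no shift from this change.
The individual effects push in opposite directions; without quantitative information the net direction cannot be determined.

cannot be determined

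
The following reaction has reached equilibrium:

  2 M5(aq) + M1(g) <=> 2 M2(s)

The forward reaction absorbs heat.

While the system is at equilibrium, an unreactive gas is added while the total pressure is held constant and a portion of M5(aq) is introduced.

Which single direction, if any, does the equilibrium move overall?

Adding inert gas at constant total pressure expands the volume and lowers every reacting partial pressure. With Δn_gas = 0 − 1 = -1, Q moves away from K toward the side with fewer gas moles, so the system shifts toward the side with more gas moles — to the left.
Adding M5 (aq), a reactant, drives the reaction to the right.
The individual effects push in opposite directions; without quantitative information the net direction cannot be determined.

cannot be determined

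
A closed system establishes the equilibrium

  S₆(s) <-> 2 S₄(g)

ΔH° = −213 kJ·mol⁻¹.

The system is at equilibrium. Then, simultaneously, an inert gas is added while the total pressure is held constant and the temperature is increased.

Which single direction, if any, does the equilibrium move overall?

Adding inert gas at constant total pressure expands the volume and lowers every reacting partial pressure. With Δn_gas = 2 − 0 = +2, Q moves away from K toward the side with fewer gas moles, so the system shifts toward the side with more gas moles — to the right.
The forward reaction is exothermic. Raising T favours the endothermic direction — shift to the left.
The individual effects push in opposite directions; without quantitative information the net direction cannot be determined.

cannot be determined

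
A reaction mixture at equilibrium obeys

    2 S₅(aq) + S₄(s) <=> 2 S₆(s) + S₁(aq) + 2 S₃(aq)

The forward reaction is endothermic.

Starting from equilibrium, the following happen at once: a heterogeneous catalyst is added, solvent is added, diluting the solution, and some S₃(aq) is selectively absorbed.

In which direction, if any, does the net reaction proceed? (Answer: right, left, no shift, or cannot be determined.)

A catalyst speeds both forward and reverse rates equally; it changes neither Q nor K — no shift from this change.
Dilution lowers every aqueous concentration by the same factor. Δn_aq = 3 − 2 = +1, so the system shifts toward the side with more dissolved moles — to the right.
Removing S₃ (aq), a product, drives the reaction to the right.
Only the nonzero effect(s) matter; the net shift is to the right.

right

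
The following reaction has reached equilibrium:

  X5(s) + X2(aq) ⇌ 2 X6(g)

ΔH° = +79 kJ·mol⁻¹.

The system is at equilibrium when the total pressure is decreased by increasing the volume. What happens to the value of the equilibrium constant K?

The equilibrium constant depends only on temperature. This perturbation may move the position of equilibrium, but since T is unchanged, K itself is unchanged.

unchanged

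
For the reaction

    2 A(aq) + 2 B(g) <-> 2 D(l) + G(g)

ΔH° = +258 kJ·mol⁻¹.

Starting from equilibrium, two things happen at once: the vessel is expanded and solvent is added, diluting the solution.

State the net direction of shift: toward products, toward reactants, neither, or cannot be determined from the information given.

Gas moles: reactants 2, products 1 (Δn_gas = -1). Expansion shifts the system toward the side with more moles of gas — to the left.
Dilution lowers every aqueous concentration by the same factor. Δn_aq = 0 − 2 = -2, so the system shifts toward the side with more dissolved moles — to the left.
All effects act in the same direction — net shift to the left.

left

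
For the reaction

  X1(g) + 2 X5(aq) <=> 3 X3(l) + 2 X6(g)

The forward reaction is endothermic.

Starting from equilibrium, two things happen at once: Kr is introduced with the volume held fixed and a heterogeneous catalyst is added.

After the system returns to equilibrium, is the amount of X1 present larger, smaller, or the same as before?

At constant volume, adding an inert gas leaves every reacting species' partial pressure unchanged, so Q is unchanged — no shift from this change.
A catalyst speeds both forward and reverse rates equally; it changes neither Q nor K — no shift from this change.
No net shift occurs, so the amount of X1 is unchanged.

unchanged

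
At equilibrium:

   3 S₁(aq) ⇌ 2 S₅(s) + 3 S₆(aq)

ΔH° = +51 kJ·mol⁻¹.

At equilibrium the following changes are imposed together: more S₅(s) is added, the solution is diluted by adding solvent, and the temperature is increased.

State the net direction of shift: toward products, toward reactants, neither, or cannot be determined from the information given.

S₅ is a pure solid; its activity is 1 regardless of amount, so Q is unaffected — no shift from this change.
Dilution scales every aqueous concentration by the same factor. Δn_aq = 3 − 3 = 0, so Q is unchanged — no shift.
The forward reaction is endothermic. Raising T favours the endothermic direction — shift to the right.
Only the nonzero effect(s) matter; the net shift is to the right.

right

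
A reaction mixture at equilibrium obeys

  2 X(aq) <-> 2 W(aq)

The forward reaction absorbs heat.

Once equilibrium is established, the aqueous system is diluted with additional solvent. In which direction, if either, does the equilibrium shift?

no shift

Dilution scales every aqueous concentration by the same factor. Δn_aq = 2 − 2 = 0, so Q is unchanged — no shift.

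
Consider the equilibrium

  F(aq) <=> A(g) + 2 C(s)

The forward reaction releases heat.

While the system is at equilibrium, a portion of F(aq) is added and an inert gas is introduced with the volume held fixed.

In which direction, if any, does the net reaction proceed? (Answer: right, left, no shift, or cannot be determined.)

right

Adding F (aq), a reactant, drives the reaction to the right.
At constant volume, adding an inert gas leaves every reacting species' partial pressure unchanged, so Q is unchanged — no shift from this change.
Only the nonzero effect(s) matter; the net shift is to the right.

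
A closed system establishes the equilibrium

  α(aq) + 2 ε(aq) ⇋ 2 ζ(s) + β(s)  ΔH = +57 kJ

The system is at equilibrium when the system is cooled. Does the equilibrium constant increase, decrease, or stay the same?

K depends on temperature via the van 't Hoff relation. The forward reaction is endothermic, so lowering T decreases K.

decreases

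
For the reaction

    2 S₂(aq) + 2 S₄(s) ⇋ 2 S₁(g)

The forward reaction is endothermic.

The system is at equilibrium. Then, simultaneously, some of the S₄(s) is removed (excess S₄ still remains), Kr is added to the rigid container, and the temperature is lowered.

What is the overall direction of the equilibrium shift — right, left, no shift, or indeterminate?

S₄ is a pure solid; its activity is 1 regardless of amount, so Q is unaffected — no shift from this change.
At constant volume, adding an inert gas leaves every reacting species' partial pressure unchanged, so Q is unchanged — no shift from this change.
The forward reaction is endothermic. Lowering T favours the exothermic direction — shift to the left.
Only the nonzero effect(s) matter; the net shift is to the left.

left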